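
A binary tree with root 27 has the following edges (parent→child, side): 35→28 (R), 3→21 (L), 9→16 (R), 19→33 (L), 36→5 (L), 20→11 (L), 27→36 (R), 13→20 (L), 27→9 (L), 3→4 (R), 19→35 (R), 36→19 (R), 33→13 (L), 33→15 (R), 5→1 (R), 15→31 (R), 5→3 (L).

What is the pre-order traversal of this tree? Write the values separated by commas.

Pre-order visits the node, then its left subtree, then its right subtree.
Visit 27.
At 27: go left to 9.
  Visit 9.
  At 9: no left child.
  At 9: go right to 16.
    16 is a leaf — visit 16.
At 27: go right to 36.
  Visit 36.
  At 36: go left to 5.
    Visit 5.
    At 5: go left to 3.
      Visit 3.
      At 3: go left to 21.
        21 is a leaf — visit 21.
      At 3: go right to 4.
        4 is a leaf — visit 4.
    At 5: go right to 1.
      1 is a leaf — visit 1.
  At 36: go right to 19.
    Visit 19.
    At 19: go left to 33.
      Visit 33.
      At 33: go left to 13.
        Visit 13.
        At 13: go left to 20.
          Visit 20.
          At 20: go left to 11.
            11 is a leaf — visit 11.
          At 20: no right child.
        At 13: no right child.
      At 33: go right to 15.
        Visit 15.
        At 15: no left child.
        At 15: go right to 31.
          31 is a leaf — visit 31.
    At 19: go right to 35.
      Visit 35.
      At 35: no left child.
      At 35: go right to 28.
        28 is a leaf — visit 28.

27, 9, 16, 36, 5, 3, 21, 4, 1, 19, 33, 13, 20, 11, 15, 31, 35, 28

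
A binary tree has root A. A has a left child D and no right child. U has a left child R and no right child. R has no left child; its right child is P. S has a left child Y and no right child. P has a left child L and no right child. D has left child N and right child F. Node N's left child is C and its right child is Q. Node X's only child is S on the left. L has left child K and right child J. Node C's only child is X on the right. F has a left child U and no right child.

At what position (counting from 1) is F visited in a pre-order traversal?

9

Pre-order visits the node, then its left subtree, then its right subtree.
Visit A.
At A: go left to D.
  Visit D.
  At D: go left to N.
    Visit N.
    At N: go left to C.
      Visit C.
      At C: no left child.
      At C: go right to X.
        Visit X.
        At X: go left to S.
          Visit S.
          At S: go left to Y.
            Y is a leaf — visit Y.
          At S: no right child.
        At X: no right child.
    At N: go right to Q.
      Q is a leaf — visit Q.
  At D: go right to F.
    Visit F.
    At F: go left to U.
      Visit U.
      At U: go left to R.
        Visit R.
        At R: no left child.
        At R: go right to P.
          Visit P.
          At P: go left to L.
            Visit L.
            At L: go left to K.
              K is a leaf — visit K.
            At L: go right to J.
              J is a leaf — visit J.
          At P: no right child.
      At U: no right child.
    At F: no right child.
At A: no right child.
Full pre-order sequence: A, D, N, C, X, S, Y, Q, F, U, R, P, L, K, J.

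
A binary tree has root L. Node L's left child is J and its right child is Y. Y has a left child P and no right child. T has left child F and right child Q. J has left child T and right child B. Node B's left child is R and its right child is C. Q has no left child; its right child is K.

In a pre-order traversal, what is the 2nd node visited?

J

Pre-order visits the node, then its left subtree, then its right subtree.
Visit L.
At L: go left to J.
  Visit J.
  At J: go left to T.
    Visit T.
    At T: go left to F.
      F is a leaf — visit F.
    At T: go right to Q.
      Visit Q.
      At Q: no left child.
      At Q: go right to K.
        K is a leaf — visit K.
  At J: go right to B.
    Visit B.
    At B: go left to R.
      R is a leaf — visit R.
    At B: go right to C.
      C is a leaf — visit C.
At L: go right to Y.
  Visit Y.
  At Y: go left to P.
    P is a leaf — visit P.
  At Y: no right child.
Full pre-order sequence: L, J, T, F, Q, K, B, R, C, Y, P.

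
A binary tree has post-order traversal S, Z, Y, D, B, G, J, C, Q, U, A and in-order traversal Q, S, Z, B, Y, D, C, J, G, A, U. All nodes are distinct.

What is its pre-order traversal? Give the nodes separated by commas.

A, Q, C, B, Z, S, D, Y, J, G, U

The last element of post-order is the root; it splits in-order into left and right subtrees.
Root A: left subtree has 9 nodes {Q, S, Z, B, Y, D, C, J, G}, right has 1 {U}.
  Root Q: left subtree has 0 nodes { }, right has 8 {S, Z, B, Y, D, C, J, G}.
    Root C: left subtree has 5 nodes {S, Z, B, Y, D}, right has 2 {J, G}.
      Root B: left subtree has 2 nodes {S, Z}, right has 2 {Y, D}.
        Root Z: left subtree has 1 node {S}, right has 0 { }.
        Root D: left subtree has 1 node {Y}, right has 0 { }.
      Root J: left subtree has 0 nodes { }, right has 1 {G}.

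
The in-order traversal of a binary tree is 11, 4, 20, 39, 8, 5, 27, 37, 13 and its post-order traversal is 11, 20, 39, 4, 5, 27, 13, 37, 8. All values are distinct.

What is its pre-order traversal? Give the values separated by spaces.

The last element of post-order is the root; it splits in-order into left and right subtrees.
Root 8: left subtree has 4 nodes {11, 4, 20, 39}, right has 4 {5, 27, 37, 13}.
  Root 4: left subtree has 1 node {11}, right has 2 {20, 39}.
    Root 39: left subtree has 1 node {20}, right has 0 { }.
  Root 37: left subtree has 2 nodes {5, 27}, right has 1 {13}.
    Root 27: left subtree has 1 node {5}, right has 0 { }.

8 4 11 39 20 37 27 5 13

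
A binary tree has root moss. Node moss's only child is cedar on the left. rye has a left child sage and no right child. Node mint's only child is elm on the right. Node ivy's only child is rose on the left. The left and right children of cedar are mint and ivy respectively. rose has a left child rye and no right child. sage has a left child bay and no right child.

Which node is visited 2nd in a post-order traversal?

Post-order visits the left subtree, then the right subtree, then the node.
At moss: go left to cedar.
  At cedar: go left to mint.
    At mint: no left child.
    At mint: go right to elm.
      elm is a leaf — visit elm.
    Visit mint.
  At cedar: go right to ivy.
    At ivy: go left to rose.
      At rose: go left to rye.
        At rye: go left to sage.
          At sage: go left to bay.
            bay is a leaf — visit bay.
          At sage: no right child.
          Visit sage.
        At rye: no right child.
        Visit rye.
      At rose: no right child.
      Visit rose.
    At ivy: no right child.
    Visit ivy.
  Visit cedar.
At moss: no right child.
Visit moss.
Full post-order sequence: elm, mint, bay, sage, rye, rose, ivy, cedar, moss.

mint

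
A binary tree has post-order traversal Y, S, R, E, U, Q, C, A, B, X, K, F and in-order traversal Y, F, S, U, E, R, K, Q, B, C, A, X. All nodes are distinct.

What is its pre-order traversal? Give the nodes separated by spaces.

F Y K U S E R X B Q A C

The last element of post-order is the root; it splits in-order into left and right subtrees.
Root F: left subtree has 1 node {Y}, right has 10 {S, U, E, R, K, Q, B, C, A, X}.
  Root K: left subtree has 4 nodes {S, U, E, R}, right has 5 {Q, B, C, A, X}.
    Root U: left subtree has 1 node {S}, right has 2 {E, R}.
      Root E: left subtree has 0 nodes { }, right has 1 {R}.
    Root X: left subtree has 4 nodes {Q, B, C, A}, right has 0 { }.
      Root B: left subtree has 1 node {Q}, right has 2 {C, A}.
        Root A: left subtree has 1 node {C}, right has 0 { }.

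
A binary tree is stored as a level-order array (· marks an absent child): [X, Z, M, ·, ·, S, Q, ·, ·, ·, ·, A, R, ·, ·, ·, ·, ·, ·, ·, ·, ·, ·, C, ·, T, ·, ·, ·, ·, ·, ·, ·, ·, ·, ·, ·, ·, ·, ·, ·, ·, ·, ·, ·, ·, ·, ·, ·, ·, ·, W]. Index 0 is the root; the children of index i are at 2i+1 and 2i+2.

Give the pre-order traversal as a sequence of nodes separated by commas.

X, Z, M, S, A, C, R, T, W, Q

Pre-order visits the node, then its left subtree, then its right subtree.
Visit X.
At X: go left to Z.
  Z is a leaf — visit Z.
At X: go right to M.
  Visit M.
  At M: go left to S.
    Visit S.
    At S: go left to A.
      Visit A.
      At A: go left to C.
        C is a leaf — visit C.
      At A: no right child.
    At S: go right to R.
      Visit R.
      At R: go left to T.
        Visit T.
        At T: go left to W.
          W is a leaf — visit W.
        At T: no right child.
      At R: no right child.
  At M: go right to Q.
    Q is a leaf — visit Q.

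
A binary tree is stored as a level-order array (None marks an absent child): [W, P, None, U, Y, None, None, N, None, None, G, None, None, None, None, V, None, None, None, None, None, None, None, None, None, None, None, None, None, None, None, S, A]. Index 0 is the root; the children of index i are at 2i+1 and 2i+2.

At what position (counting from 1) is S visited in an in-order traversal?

In-order visits the left subtree, then the node, then the right subtree.
At W: go left to P.
  At P: go left to U.
    At U: go left to N.
      At N: go left to V.
        At V: go left to S.
          S is a leaf — visit S.
        Visit V.
        At V: go right to A.
          A is a leaf — visit A.
      Visit N.
      At N: no right child.
    Visit U.
    At U: no right child.
  Visit P.
  At P: go right to Y.
    At Y: no left child.
    Visit Y.
    At Y: go right to G.
      G is a leaf — visit G.
Visit W.
At W: no right child.
Full in-order sequence: S, V, A, N, U, P, Y, G, W.

1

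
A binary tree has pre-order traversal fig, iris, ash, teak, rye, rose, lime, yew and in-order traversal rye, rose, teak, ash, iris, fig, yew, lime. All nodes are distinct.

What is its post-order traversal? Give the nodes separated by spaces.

The first element of pre-order is the root; it splits in-order into left and right subtrees.
Root fig: left subtree has 5 nodes {rye, rose, teak, ash, iris}, right has 2 {yew, lime}.
  Root iris: left subtree has 4 nodes {rye, rose, teak, ash}, right has 0 { }.
    Root ash: left subtree has 3 nodes {rye, rose, teak}, right has 0 { }.
      Root teak: left subtree has 2 nodes {rye, rose}, right has 0 { }.
        Root rye: left subtree has 0 nodes { }, right has 1 {rose}.
  Root lime: left subtree has 1 node {yew}, right has 0 { }.

rose rye teak ash iris yew lime fig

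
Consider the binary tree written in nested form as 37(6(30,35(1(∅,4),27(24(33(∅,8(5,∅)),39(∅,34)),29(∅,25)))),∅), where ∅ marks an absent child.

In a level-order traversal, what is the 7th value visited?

4

Level-order visits nodes level by level from the root, left to right within each level.
Level 0: 37
Level 1: 6
Level 2: 30, 35
Level 3: 1, 27
Level 4: 4, 24, 29
Level 5: 33, 39, 25
Level 6: 8, 34
Level 7: 5
Full level-order sequence: 37, 6, 30, 35, 1, 27, 4, 24, 29, 33, 39, 25, 8, 34, 5.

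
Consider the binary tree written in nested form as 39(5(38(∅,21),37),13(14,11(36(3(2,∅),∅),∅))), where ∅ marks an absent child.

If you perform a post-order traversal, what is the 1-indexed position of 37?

Post-order visits the left subtree, then the right subtree, then the node.
At 39: go left to 5.
  At 5: go left to 38.
    At 38: no left child.
    At 38: go right to 21.
      21 is a leaf — visit 21.
    Visit 38.
  At 5: go right to 37.
    37 is a leaf — visit 37.
  Visit 5.
At 39: go right to 13.
  At 13: go left to 14.
    14 is a leaf — visit 14.
  At 13: go right to 11.
    At 11: go left to 36.
      At 36: go left to 3.
        At 3: go left to 2.
          2 is a leaf — visit 2.
        At 3: no right child.
        Visit 3.
      At 36: no right child.
      Visit 36.
    At 11: no right child.
    Visit 11.
  Visit 13.
Visit 39.
Full post-order sequence: 21, 38, 37, 5, 14, 2, 3, 36, 11, 13, 39.

3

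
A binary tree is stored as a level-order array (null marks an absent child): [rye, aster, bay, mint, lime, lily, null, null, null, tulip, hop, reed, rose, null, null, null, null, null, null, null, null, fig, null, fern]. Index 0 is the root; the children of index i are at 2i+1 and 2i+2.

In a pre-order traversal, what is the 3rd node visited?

Pre-order visits the node, then its left subtree, then its right subtree.
Visit rye.
At rye: go left to aster.
  Visit aster.
  At aster: go left to mint.
    mint is a leaf — visit mint.
  At aster: go right to lime.
    Visit lime.
    At lime: go left to tulip.
      tulip is a leaf — visit tulip.
    At lime: go right to hop.
      Visit hop.
      At hop: go left to fig.
        fig is a leaf — visit fig.
      At hop: no right child.
At rye: go right to bay.
  Visit bay.
  At bay: go left to lily.
    Visit lily.
    At lily: go left to reed.
      Visit reed.
      At reed: go left to fern.
        fern is a leaf — visit fern.
      At reed: no right child.
    At lily: go right to rose.
      rose is a leaf — visit rose.
  At bay: no right child.
Full pre-order sequence: rye, aster, mint, lime, tulip, hop, fig, bay, lily, reed, fern, rose.

mint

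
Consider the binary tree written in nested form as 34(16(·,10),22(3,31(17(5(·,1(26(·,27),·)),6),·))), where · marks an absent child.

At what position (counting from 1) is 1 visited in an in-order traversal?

In-order visits the left subtree, then the node, then the right subtree.
At 34: go left to 16.
  At 16: no left child.
  Visit 16.
  At 16: go right to 10.
    10 is a leaf — visit 10.
Visit 34.
At 34: go right to 22.
  At 22: go left to 3.
    3 is a leaf — visit 3.
  Visit 22.
  At 22: go right to 31.
    At 31: go left to 17.
      At 17: go left to 5.
        At 5: no left child.
        Visit 5.
        At 5: go right to 1.
          At 1: go left to 26.
            At 26: no left child.
            Visit 26.
            At 26: go right to 27.
              27 is a leaf — visit 27.
          Visit 1.
          At 1: no right child.
      Visit 17.
      At 17: go right to 6.
        6 is a leaf — visit 6.
    Visit 31.
    At 31: no right child.
Full in-order sequence: 16, 10, 34, 3, 22, 5, 26, 27, 1, 17, 6, 31.

9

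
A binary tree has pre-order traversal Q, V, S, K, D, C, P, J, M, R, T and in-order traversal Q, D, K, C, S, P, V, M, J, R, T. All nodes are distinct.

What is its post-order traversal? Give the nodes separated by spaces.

The first element of pre-order is the root; it splits in-order into left and right subtrees.
Root Q: left subtree has 0 nodes { }, right has 10 {D, K, C, S, P, V, M, J, R, T}.
  Root V: left subtree has 5 nodes {D, K, C, S, P}, right has 4 {M, J, R, T}.
    Root S: left subtree has 3 nodes {D, K, C}, right has 1 {P}.
      Root K: left subtree has 1 node {D}, right has 1 {C}.
    Root J: left subtree has 1 node {M}, right has 2 {R, T}.
      Root R: left subtree has 0 nodes { }, right has 1 {T}.

D C K P S M T R J V Q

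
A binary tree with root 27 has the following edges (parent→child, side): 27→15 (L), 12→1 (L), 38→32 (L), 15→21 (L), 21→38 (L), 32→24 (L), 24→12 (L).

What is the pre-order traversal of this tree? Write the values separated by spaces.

27 15 21 38 32 24 12 1

Pre-order visits the node, then its left subtree, then its right subtree.
Visit 27.
At 27: go left to 15.
  Visit 15.
  At 15: go left to 21.
    Visit 21.
    At 21: go left to 38.
      Visit 38.
      At 38: go left to 32.
        Visit 32.
        At 32: go left to 24.
          Visit 24.
          At 24: go left to 12.
            Visit 12.
            At 12: go left to 1.
              1 is a leaf — visit 1.
            At 12: no right child.
          At 24: no right child.
        At 32: no right child.
      At 38: no right child.
    At 21: no right child.
  At 15: no right child.
At 27: no right child.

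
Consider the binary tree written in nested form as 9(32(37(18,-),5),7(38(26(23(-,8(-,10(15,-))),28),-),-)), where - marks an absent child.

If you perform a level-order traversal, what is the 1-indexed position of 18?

Level-order visits nodes level by level from the root, left to right within each level.
Level 0: 9
Level 1: 32, 7
Level 2: 37, 5, 38
Level 3: 18, 26
Level 4: 23, 28
Level 5: 8
Level 6: 10
Level 7: 15
Full level-order sequence: 9, 32, 7, 37, 5, 38, 18, 26, 23, 28, 8, 10, 15.

7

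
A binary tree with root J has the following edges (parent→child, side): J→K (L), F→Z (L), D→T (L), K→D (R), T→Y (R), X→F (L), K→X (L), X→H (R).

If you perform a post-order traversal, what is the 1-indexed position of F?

Post-order visits the left subtree, then the right subtree, then the node.
At J: go left to K.
  At K: go left to X.
    At X: go left to F.
      At F: go left to Z.
        Z is a leaf — visit Z.
      At F: no right child.
      Visit F.
    At X: go right to H.
      H is a leaf — visit H.
    Visit X.
  At K: go right to D.
    At D: go left to T.
      At T: no left child.
      At T: go right to Y.
        Y is a leaf — visit Y.
      Visit T.
    At D: no right child.
    Visit D.
  Visit K.
At J: no right child.
Visit J.
Full post-order sequence: Z, F, H, X, Y, T, D, K, J.

2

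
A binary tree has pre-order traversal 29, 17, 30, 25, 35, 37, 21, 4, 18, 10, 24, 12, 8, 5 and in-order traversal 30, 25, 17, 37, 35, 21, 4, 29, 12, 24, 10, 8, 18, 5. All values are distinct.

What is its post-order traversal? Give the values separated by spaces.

The first element of pre-order is the root; it splits in-order into left and right subtrees.
Root 29: left subtree has 7 nodes {30, 25, 17, 37, 35, 21, 4}, right has 6 {12, 24, 10, 8, 18, 5}.
  Root 17: left subtree has 2 nodes {30, 25}, right has 4 {37, 35, 21, 4}.
    Root 30: left subtree has 0 nodes { }, right has 1 {25}.
    Root 35: left subtree has 1 node {37}, right has 2 {21, 4}.
      Root 21: left subtree has 0 nodes { }, right has 1 {4}.
  Root 18: left subtree has 4 nodes {12, 24, 10, 8}, right has 1 {5}.
    Root 10: left subtree has 2 nodes {12, 24}, right has 1 {8}.
      Root 24: left subtree has 1 node {12}, right has 0 { }.

25 30 37 4 21 35 17 12 24 8 10 5 18 29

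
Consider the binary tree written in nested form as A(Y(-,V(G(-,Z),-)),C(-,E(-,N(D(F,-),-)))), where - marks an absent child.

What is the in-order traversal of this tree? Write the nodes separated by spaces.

Y G Z V A C E F D N

In-order visits the left subtree, then the node, then the right subtree.
At A: go left to Y.
  At Y: no left child.
  Visit Y.
  At Y: go right to V.
    At V: go left to G.
      At G: no left child.
      Visit G.
      At G: go right to Z.
        Z is a leaf — visit Z.
    Visit V.
    At V: no right child.
Visit A.
At A: go right to C.
  At C: no left child.
  Visit C.
  At C: go right to E.
    At E: no left child.
    Visit E.
    At E: go right to N.
      At N: go left to D.
        At D: go left to F.
          F is a leaf — visit F.
        Visit D.
        At D: no right child.
      Visit N.
      At N: no right child.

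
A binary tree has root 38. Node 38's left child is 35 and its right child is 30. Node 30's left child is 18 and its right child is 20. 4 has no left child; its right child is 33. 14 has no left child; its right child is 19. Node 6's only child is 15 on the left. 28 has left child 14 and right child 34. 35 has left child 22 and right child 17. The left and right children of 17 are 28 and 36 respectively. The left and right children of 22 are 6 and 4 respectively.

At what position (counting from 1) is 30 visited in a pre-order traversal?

14

Pre-order visits the node, then its left subtree, then its right subtree.
Visit 38.
At 38: go left to 35.
  Visit 35.
  At 35: go left to 22.
    Visit 22.
    At 22: go left to 6.
      Visit 6.
      At 6: go left to 15.
        15 is a leaf — visit 15.
      At 6: no right child.
    At 22: go right to 4.
      Visit 4.
      At 4: no left child.
      At 4: go right to 33.
        33 is a leaf — visit 33.
  At 35: go right to 17.
    Visit 17.
    At 17: go left to 28.
      Visit 28.
      At 28: go left to 14.
        Visit 14.
        At 14: no left child.
        At 14: go right to 19.
          19 is a leaf — visit 19.
      At 28: go right to 34.
        34 is a leaf — visit 34.
    At 17: go right to 36.
      36 is a leaf — visit 36.
At 38: go right to 30.
  Visit 30.
  At 30: go left to 18.
    18 is a leaf — visit 18.
  At 30: go right to 20.
    20 is a leaf — visit 20.
Full pre-order sequence: 38, 35, 22, 6, 15, 4, 33, 17, 28, 14, 19, 34, 36, 30, 18, 20.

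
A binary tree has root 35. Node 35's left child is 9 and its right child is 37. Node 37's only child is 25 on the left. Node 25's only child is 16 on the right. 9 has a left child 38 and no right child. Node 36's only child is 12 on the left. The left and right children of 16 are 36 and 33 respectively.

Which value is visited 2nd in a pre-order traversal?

9

Pre-order visits the node, then its left subtree, then its right subtree.
Visit 35.
At 35: go left to 9.
  Visit 9.
  At 9: go left to 38.
    38 is a leaf — visit 38.
  At 9: no right child.
At 35: go right to 37.
  Visit 37.
  At 37: go left to 25.
    Visit 25.
    At 25: no left child.
    At 25: go right to 16.
      Visit 16.
      At 16: go left to 36.
        Visit 36.
        At 36: go left to 12.
          12 is a leaf — visit 12.
        At 36: no right child.
      At 16: go right to 33.
        33 is a leaf — visit 33.
  At 37: no right child.
Full pre-order sequence: 35, 9, 38, 37, 25, 16, 36, 12, 33.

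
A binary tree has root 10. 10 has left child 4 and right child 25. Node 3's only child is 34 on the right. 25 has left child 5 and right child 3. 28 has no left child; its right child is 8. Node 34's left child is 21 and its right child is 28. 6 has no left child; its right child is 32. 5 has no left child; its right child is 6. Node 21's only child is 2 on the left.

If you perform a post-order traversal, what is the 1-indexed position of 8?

7

Post-order visits the left subtree, then the right subtree, then the node.
At 10: go left to 4.
  4 is a leaf — visit 4.
At 10: go right to 25.
  At 25: go left to 5.
    At 5: no left child.
    At 5: go right to 6.
      At 6: no left child.
      At 6: go right to 32.
        32 is a leaf — visit 32.
      Visit 6.
    Visit 5.
  At 25: go right to 3.
    At 3: no left child.
    At 3: go right to 34.
      At 34: go left to 21.
        At 21: go left to 2.
          2 is a leaf — visit 2.
        At 21: no right child.
        Visit 21.
      At 34: go right to 28.
        At 28: no left child.
        At 28: go right to 8.
          8 is a leaf — visit 8.
        Visit 28.
      Visit 34.
    Visit 3.
  Visit 25.
Visit 10.
Full post-order sequence: 4, 32, 6, 5, 2, 21, 8, 28, 34, 3, 25, 10.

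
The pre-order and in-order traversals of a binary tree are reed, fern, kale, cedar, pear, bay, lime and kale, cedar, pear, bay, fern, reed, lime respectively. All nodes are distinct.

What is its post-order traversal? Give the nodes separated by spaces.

The first element of pre-order is the root; it splits in-order into left and right subtrees.
Root reed: left subtree has 5 nodes {kale, cedar, pear, bay, fern}, right has 1 {lime}.
  Root fern: left subtree has 4 nodes {kale, cedar, pear, bay}, right has 0 { }.
    Root kale: left subtree has 0 nodes { }, right has 3 {cedar, pear, bay}.
      Root cedar: left subtree has 0 nodes { }, right has 2 {pear, bay}.
        Root pear: left subtree has 0 nodes { }, right has 1 {bay}.

bay pear cedar kale fern lime reed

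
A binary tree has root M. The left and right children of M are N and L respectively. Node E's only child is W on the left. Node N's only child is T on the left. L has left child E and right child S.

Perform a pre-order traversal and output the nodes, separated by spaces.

Pre-order visits the node, then its left subtree, then its right subtree.
Visit M.
At M: go left to N.
  Visit N.
  At N: go left to T.
    T is a leaf — visit T.
  At N: no right child.
At M: go right to L.
  Visit L.
  At L: go left to E.
    Visit E.
    At E: go left to W.
      W is a leaf — visit W.
    At E: no right child.
  At L: go right to S.
    S is a leaf — visit S.

M N T L E W S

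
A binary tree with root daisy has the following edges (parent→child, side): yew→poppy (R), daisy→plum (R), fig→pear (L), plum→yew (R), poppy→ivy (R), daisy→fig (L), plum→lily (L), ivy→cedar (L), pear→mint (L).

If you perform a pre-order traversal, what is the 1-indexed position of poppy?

8

Pre-order visits the node, then its left subtree, then its right subtree.
Visit daisy.
At daisy: go left to fig.
  Visit fig.
  At fig: go left to pear.
    Visit pear.
    At pear: go left to mint.
      mint is a leaf — visit mint.
    At pear: no right child.
  At fig: no right child.
At daisy: go right to plum.
  Visit plum.
  At plum: go left to lily.
    lily is a leaf — visit lily.
  At plum: go right to yew.
    Visit yew.
    At yew: no left child.
    At yew: go right to poppy.
      Visit poppy.
      At poppy: no left child.
      At poppy: go right to ivy.
        Visit ivy.
        At ivy: go left to cedar.
          cedar is a leaf — visit cedar.
        At ivy: no right child.
Full pre-order sequence: daisy, fig, pear, mint, plum, lily, yew, poppy, ivy, cedar.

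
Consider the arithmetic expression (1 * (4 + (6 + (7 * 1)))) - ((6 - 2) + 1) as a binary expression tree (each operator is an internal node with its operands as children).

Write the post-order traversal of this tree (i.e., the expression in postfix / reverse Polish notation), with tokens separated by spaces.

Post-order on an expression tree gives postfix notation: for each operator, emit left operand, right operand, then the operator.

1 4 6 7 1 * + + * 6 2 - 1 + -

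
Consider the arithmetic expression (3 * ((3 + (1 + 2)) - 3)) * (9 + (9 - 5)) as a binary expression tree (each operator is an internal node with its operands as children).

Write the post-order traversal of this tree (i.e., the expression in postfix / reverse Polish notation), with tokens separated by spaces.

3 3 1 2 + + 3 - * 9 9 5 - + *

Post-order on an expression tree gives postfix notation: for each operator, emit left operand, right operand, then the operator.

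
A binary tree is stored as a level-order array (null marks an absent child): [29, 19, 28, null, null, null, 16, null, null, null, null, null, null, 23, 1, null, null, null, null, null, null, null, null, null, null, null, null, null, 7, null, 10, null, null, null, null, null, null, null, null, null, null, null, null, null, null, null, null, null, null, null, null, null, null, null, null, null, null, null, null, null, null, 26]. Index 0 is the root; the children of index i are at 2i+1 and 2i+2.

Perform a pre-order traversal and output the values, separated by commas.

29, 19, 28, 16, 23, 7, 1, 10, 26

Pre-order visits the node, then its left subtree, then its right subtree.
Visit 29.
At 29: go left to 19.
  19 is a leaf — visit 19.
At 29: go right to 28.
  Visit 28.
  At 28: no left child.
  At 28: go right to 16.
    Visit 16.
    At 16: go left to 23.
      Visit 23.
      At 23: no left child.
      At 23: go right to 7.
        7 is a leaf — visit 7.
    At 16: go right to 1.
      Visit 1.
      At 1: no left child.
      At 1: go right to 10.
        Visit 10.
        At 10: go left to 26.
          26 is a leaf — visit 26.
        At 10: no right child.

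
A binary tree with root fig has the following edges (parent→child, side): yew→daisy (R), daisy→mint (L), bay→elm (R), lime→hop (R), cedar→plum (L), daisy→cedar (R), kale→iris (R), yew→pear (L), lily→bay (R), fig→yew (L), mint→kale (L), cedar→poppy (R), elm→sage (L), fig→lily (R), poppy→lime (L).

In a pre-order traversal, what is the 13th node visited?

lily

Pre-order visits the node, then its left subtree, then its right subtree.
Visit fig.
At fig: go left to yew.
  Visit yew.
  At yew: go left to pear.
    pear is a leaf — visit pear.
  At yew: go right to daisy.
    Visit daisy.
    At daisy: go left to mint.
      Visit mint.
      At mint: go left to kale.
        Visit kale.
        At kale: no left child.
        At kale: go right to iris.
          iris is a leaf — visit iris.
      At mint: no right child.
    At daisy: go right to cedar.
      Visit cedar.
      At cedar: go left to plum.
        plum is a leaf — visit plum.
      At cedar: go right to poppy.
        Visit poppy.
        At poppy: go left to lime.
          Visit lime.
          At lime: no left child.
          At lime: go right to hop.
            hop is a leaf — visit hop.
        At poppy: no right child.
At fig: go right to lily.
  Visit lily.
  At lily: no left child.
  At lily: go right to bay.
    Visit bay.
    At bay: no left child.
    At bay: go right to elm.
      Visit elm.
      At elm: go left to sage.
        sage is a leaf — visit sage.
      At elm: no right child.
Full pre-order sequence: fig, yew, pear, daisy, mint, kale, iris, cedar, plum, poppy, lime, hop, lily, bay, elm, sage.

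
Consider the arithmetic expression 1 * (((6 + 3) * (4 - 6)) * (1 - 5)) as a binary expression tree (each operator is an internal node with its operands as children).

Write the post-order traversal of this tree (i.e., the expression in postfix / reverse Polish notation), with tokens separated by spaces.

Post-order on an expression tree gives postfix notation: for each operator, emit left operand, right operand, then the operator.

1 6 3 + 4 6 - * 1 5 - * *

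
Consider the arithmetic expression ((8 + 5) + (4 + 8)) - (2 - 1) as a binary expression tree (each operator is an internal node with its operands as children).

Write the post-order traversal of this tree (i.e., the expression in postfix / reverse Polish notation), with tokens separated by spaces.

8 5 + 4 8 + + 2 1 - -

Post-order on an expression tree gives postfix notation: for each operator, emit left operand, right operand, then the operator.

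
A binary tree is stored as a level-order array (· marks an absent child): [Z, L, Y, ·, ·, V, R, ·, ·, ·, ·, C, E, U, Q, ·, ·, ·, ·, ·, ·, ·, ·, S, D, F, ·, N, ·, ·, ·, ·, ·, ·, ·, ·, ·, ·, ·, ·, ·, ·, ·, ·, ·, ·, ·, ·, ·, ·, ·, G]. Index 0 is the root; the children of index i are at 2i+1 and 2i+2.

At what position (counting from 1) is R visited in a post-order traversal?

Post-order visits the left subtree, then the right subtree, then the node.
At Z: go left to L.
  L is a leaf — visit L.
At Z: go right to Y.
  At Y: go left to V.
    At V: go left to C.
      At C: go left to S.
        S is a leaf — visit S.
      At C: go right to D.
        D is a leaf — visit D.
      Visit C.
    At V: go right to E.
      At E: go left to F.
        At F: go left to G.
          G is a leaf — visit G.
        At F: no right child.
        Visit F.
      At E: no right child.
      Visit E.
    Visit V.
  At Y: go right to R.
    At R: go left to U.
      At U: go left to N.
        N is a leaf — visit N.
      At U: no right child.
      Visit U.
    At R: go right to Q.
      Q is a leaf — visit Q.
    Visit R.
  Visit Y.
Visit Z.
Full post-order sequence: L, S, D, C, G, F, E, V, N, U, Q, R, Y, Z.

12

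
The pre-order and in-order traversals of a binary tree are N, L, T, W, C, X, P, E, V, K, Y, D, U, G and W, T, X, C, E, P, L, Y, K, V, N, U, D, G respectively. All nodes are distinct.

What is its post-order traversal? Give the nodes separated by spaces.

The first element of pre-order is the root; it splits in-order into left and right subtrees.
Root N: left subtree has 10 nodes {W, T, X, C, E, P, L, Y, K, V}, right has 3 {U, D, G}.
  Root L: left subtree has 6 nodes {W, T, X, C, E, P}, right has 3 {Y, K, V}.
    Root T: left subtree has 1 node {W}, right has 4 {X, C, E, P}.
      Root C: left subtree has 1 node {X}, right has 2 {E, P}.
        Root P: left subtree has 1 node {E}, right has 0 { }.
    Root V: left subtree has 2 nodes {Y, K}, right has 0 { }.
      Root K: left subtree has 1 node {Y}, right has 0 { }.
  Root D: left subtree has 1 node {U}, right has 1 {G}.

W X E P C T Y K V L U G D N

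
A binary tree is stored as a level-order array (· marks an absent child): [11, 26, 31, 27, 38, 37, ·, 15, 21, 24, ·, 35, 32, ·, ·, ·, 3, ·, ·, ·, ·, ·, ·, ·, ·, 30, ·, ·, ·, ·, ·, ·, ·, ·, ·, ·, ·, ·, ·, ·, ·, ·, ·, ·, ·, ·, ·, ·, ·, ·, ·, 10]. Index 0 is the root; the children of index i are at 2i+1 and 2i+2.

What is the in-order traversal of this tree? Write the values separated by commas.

15, 3, 27, 21, 26, 24, 38, 11, 35, 37, 10, 30, 32, 31

In-order visits the left subtree, then the node, then the right subtree.
At 11: go left to 26.
  At 26: go left to 27.
    At 27: go left to 15.
      At 15: no left child.
      Visit 15.
      At 15: go right to 3.
        3 is a leaf — visit 3.
    Visit 27.
    At 27: go right to 21.
      21 is a leaf — visit 21.
  Visit 26.
  At 26: go right to 38.
    At 38: go left to 24.
      24 is a leaf — visit 24.
    Visit 38.
    At 38: no right child.
Visit 11.
At 11: go right to 31.
  At 31: go left to 37.
    At 37: go left to 35.
      35 is a leaf — visit 35.
    Visit 37.
    At 37: go right to 32.
      At 32: go left to 30.
        At 30: go left to 10.
          10 is a leaf — visit 10.
        Visit 30.
        At 30: no right child.
      Visit 32.
      At 32: no right child.
  Visit 31.
  At 31: no right child.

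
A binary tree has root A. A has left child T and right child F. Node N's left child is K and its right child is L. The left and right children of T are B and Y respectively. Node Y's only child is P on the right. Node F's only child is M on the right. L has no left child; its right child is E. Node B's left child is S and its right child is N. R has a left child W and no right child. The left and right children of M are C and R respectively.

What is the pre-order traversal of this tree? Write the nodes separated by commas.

A, T, B, S, N, K, L, E, Y, P, F, M, C, R, W

Pre-order visits the node, then its left subtree, then its right subtree.
Visit A.
At A: go left to T.
  Visit T.
  At T: go left to B.
    Visit B.
    At B: go left to S.
      S is a leaf — visit S.
    At B: go right to N.
      Visit N.
      At N: go left to K.
        K is a leaf — visit K.
      At N: go right to L.
        Visit L.
        At L: no left child.
        At L: go right to E.
          E is a leaf — visit E.
  At T: go right to Y.
    Visit Y.
    At Y: no left child.
    At Y: go right to P.
      P is a leaf — visit P.
At A: go right to F.
  Visit F.
  At F: no left child.
  At F: go right to M.
    Visit M.
    At M: go left to C.
      C is a leaf — visit C.
    At M: go right to R.
      Visit R.
      At R: go left to W.
        W is a leaf — visit W.
      At R: no right child.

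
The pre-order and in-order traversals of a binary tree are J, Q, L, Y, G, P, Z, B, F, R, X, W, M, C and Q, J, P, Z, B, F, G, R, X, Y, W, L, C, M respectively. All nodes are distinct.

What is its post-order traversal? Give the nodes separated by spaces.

The first element of pre-order is the root; it splits in-order into left and right subtrees.
Root J: left subtree has 1 node {Q}, right has 12 {P, Z, B, F, G, R, X, Y, W, L, C, M}.
  Root L: left subtree has 9 nodes {P, Z, B, F, G, R, X, Y, W}, right has 2 {C, M}.
    Root Y: left subtree has 7 nodes {P, Z, B, F, G, R, X}, right has 1 {W}.
      Root G: left subtree has 4 nodes {P, Z, B, F}, right has 2 {R, X}.
        Root P: left subtree has 0 nodes { }, right has 3 {Z, B, F}.
          Root Z: left subtree has 0 nodes { }, right has 2 {B, F}.
            Root B: left subtree has 0 nodes { }, right has 1 {F}.
        Root R: left subtree has 0 nodes { }, right has 1 {X}.
    Root M: left subtree has 1 node {C}, right has 0 { }.

Q F B Z P X R G W Y C M L J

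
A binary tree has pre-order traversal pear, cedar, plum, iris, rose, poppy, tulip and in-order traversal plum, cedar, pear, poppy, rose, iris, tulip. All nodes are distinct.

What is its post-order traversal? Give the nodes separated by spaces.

The first element of pre-order is the root; it splits in-order into left and right subtrees.
Root pear: left subtree has 2 nodes {plum, cedar}, right has 4 {poppy, rose, iris, tulip}.
  Root cedar: left subtree has 1 node {plum}, right has 0 { }.
  Root iris: left subtree has 2 nodes {poppy, rose}, right has 1 {tulip}.
    Root rose: left subtree has 1 node {poppy}, right has 0 { }.

plum cedar poppy rose tulip iris pear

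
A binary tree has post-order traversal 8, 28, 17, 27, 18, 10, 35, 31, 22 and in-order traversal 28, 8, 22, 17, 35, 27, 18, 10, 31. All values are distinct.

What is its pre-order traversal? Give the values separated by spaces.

The last element of post-order is the root; it splits in-order into left and right subtrees.
Root 22: left subtree has 2 nodes {28, 8}, right has 6 {17, 35, 27, 18, 10, 31}.
  Root 28: left subtree has 0 nodes { }, right has 1 {8}.
  Root 31: left subtree has 5 nodes {17, 35, 27, 18, 10}, right has 0 { }.
    Root 35: left subtree has 1 node {17}, right has 3 {27, 18, 10}.
      Root 10: left subtree has 2 nodes {27, 18}, right has 0 { }.
        Root 18: left subtree has 1 node {27}, right has 0 { }.

22 28 8 31 35 17 10 18 27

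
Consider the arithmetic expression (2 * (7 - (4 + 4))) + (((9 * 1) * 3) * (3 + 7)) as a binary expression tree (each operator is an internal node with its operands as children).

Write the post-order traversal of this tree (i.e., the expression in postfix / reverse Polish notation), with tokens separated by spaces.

Post-order on an expression tree gives postfix notation: for each operator, emit left operand, right operand, then the operator.

2 7 4 4 + - * 9 1 * 3 * 3 7 + * +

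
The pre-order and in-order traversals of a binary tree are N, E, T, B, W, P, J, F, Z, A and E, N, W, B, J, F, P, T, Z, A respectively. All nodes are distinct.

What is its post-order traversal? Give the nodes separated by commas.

E, W, F, J, P, B, A, Z, T, N

The first element of pre-order is the root; it splits in-order into left and right subtrees.
Root N: left subtree has 1 node {E}, right has 8 {W, B, J, F, P, T, Z, A}.
  Root T: left subtree has 5 nodes {W, B, J, F, P}, right has 2 {Z, A}.
    Root B: left subtree has 1 node {W}, right has 3 {J, F, P}.
      Root P: left subtree has 2 nodes {J, F}, right has 0 { }.
        Root J: left subtree has 0 nodes { }, right has 1 {F}.
    Root Z: left subtree has 0 nodes { }, right has 1 {A}.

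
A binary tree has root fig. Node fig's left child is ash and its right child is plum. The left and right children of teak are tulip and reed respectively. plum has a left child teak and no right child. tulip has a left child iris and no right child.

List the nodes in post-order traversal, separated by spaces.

ash iris tulip reed teak plum fig

Post-order visits the left subtree, then the right subtree, then the node.
At fig: go left to ash.
  ash is a leaf — visit ash.
At fig: go right to plum.
  At plum: go left to teak.
    At teak: go left to tulip.
      At tulip: go left to iris.
        iris is a leaf — visit iris.
      At tulip: no right child.
      Visit tulip.
    At teak: go right to reed.
      reed is a leaf — visit reed.
    Visit teak.
  At plum: no right child.
  Visit plum.
Visit fig.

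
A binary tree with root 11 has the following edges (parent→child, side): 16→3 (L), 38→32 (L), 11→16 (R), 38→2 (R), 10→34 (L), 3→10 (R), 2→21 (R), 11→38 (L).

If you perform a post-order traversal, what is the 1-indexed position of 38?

Post-order visits the left subtree, then the right subtree, then the node.
At 11: go left to 38.
  At 38: go left to 32.
    32 is a leaf — visit 32.
  At 38: go right to 2.
    At 2: no left child.
    At 2: go right to 21.
      21 is a leaf — visit 21.
    Visit 2.
  Visit 38.
At 11: go right to 16.
  At 16: go left to 3.
    At 3: no left child.
    At 3: go right to 10.
      At 10: go left to 34.
        34 is a leaf — visit 34.
      At 10: no right child.
      Visit 10.
    Visit 3.
  At 16: no right child.
  Visit 16.
Visit 11.
Full post-order sequence: 32, 21, 2, 38, 34, 10, 3, 16, 11.

4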